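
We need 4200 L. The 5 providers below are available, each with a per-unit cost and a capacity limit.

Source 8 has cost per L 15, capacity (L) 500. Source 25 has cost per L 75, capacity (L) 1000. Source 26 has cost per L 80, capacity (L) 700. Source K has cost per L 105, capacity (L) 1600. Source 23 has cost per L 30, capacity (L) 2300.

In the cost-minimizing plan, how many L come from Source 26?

400

Cheapest first:
Source 8 at 15: take all 500 L → 3700 still needed.
Take 2300 from Source 23 at 30 → need 1400 more.
Take 1000 from Source 25 at 75 → need 400 more.
Source 26 (80): take the remaining 400 → done.
Source K: unused.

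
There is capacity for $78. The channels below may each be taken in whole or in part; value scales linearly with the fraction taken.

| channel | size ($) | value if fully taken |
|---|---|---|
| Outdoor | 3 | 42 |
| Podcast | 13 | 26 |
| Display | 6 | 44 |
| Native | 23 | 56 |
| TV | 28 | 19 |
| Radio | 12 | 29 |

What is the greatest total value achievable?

Rank by value-to-size ratio: Outdoor 42/3≈14, Display 44/6≈7.33, Native 56/23≈2.43, Radio 29/12≈2.42, Podcast 26/13≈2, TV 19/28≈0.679.
Take all of Outdoor (3 $, value 42) — 75 $ left.
Take all of Display (6 $, value 44) — 69 $ left.
All 23 $ of Native fit (value 56) — 46 remain.
Radio: take in full, 12 $ for value 29 — 34 left.
Take all of Podcast (13 $, value 26) — 21 $ left.
Only 21 $ remain; take 21/28 of TV for value 19×21/28 = 14.25.
Total value = 211.25.

211.25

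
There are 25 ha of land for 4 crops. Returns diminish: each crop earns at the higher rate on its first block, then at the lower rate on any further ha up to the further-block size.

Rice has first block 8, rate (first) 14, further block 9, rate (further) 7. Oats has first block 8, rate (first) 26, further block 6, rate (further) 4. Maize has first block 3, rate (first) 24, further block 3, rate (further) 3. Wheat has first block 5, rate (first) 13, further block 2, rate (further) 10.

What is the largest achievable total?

Rank every tier by rate: Oats/tier1 26 > Maize/tier1 24 > Rice/tier1 14 > Wheat/tier1 13 > Wheat/tier2 10 > Rice/tier2 7 > Oats/tier2 4 > Maize/tier2 3.
Fill Oats tier1 block (8 at 26) ; 17 left.
Maize/tier1 (24): +3 ; 14 left.
Rice tier1 at 14: fill all 8 ; 6 left.
Wheat tier1 at 13: fill all 5 ; 1 left.
Wheat/tier2: +1 of 2 at 10; pool empty.
Total = 26×8 + 24×3 + 14×8 + 13×5 + 10×1 = 467.

467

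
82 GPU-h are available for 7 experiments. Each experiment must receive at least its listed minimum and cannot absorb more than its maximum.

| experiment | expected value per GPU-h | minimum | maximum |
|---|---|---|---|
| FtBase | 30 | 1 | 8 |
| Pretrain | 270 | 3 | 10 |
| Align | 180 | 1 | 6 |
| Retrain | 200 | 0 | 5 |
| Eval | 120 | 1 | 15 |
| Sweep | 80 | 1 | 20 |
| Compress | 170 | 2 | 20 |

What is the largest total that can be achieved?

Meeting every minimum uses 1+3+1+0+1+1+2 = 9 GPU-h, leaving 73.
Highest expected value per GPU-h first: Pretrain 270 > Retrain 200 > Align 180 > Compress 170 > Eval 120 > Sweep 80 > FtBase 30.
Give Pretrain 7 more to hit its cap of 10 — 66 left.
Give Retrain 5 more to hit its cap of 5 — 61 left.
Give Align 5 more to hit its cap of 6 — 56 left.
Compress: +18 to 20 (cap) — 38 left.
Eval: +14 to 15 (cap) — 24 left.
Give Sweep 19 more to hit its cap of 20 — 5 left.
FtBase: +5 (room for 7) → 6. Pool exhausted.
Total = 30×6 + 270×10 + 180×6 + 200×5 + 120×15 + 80×20 + 170×20 = 11760.

11760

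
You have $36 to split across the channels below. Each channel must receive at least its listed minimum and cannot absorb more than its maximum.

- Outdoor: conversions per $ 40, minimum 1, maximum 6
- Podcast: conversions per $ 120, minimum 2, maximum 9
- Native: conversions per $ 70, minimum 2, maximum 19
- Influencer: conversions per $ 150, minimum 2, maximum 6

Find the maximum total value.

3390

Meeting every minimum uses 1+2+2+2 = 7 $, leaving 29.
Highest conversions per $ first: Influencer 150 > Podcast 120 > Native 70 > Outdoor 40.
Give Influencer 4 more to hit its cap of 6 ; 25 left.
Give Podcast 7 more to hit its cap of 9 ; 18 left.
Native takes 17 more to reach its cap of 19 ; 1 left.
Outdoor has room for 5 more but only 1 remain, so it gets 2.
Total = 40×2 + 120×9 + 70×19 + 150×6 = 3390.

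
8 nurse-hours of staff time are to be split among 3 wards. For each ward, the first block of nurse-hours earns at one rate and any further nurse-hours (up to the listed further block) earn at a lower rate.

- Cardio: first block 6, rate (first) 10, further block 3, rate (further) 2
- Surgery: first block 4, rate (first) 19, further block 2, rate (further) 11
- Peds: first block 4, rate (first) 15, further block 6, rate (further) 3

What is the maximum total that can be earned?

136

Rank every tier by rate: Surgery/first 19 > Peds/first 15 > Surgery/second 11 > Cardio/first 10 > Peds/second 3 > Cardio/second 2.
Surgery first at 19: fill all 4 ; 4 left.
Peds/first (15): +4 ; 0 left.
Total = 19×4 + 15×4 = 136.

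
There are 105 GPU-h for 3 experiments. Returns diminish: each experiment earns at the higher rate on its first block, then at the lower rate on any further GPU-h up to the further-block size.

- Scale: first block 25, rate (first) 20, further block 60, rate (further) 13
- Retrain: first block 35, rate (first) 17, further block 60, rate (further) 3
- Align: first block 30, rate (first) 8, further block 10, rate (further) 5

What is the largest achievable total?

1680

Treat each block as its own option and order by rate: Scale/first 20 > Retrain/first 17 > Scale/second 13 > Align/first 8 > Align/second 5 > Retrain/second 3.
Fill Scale first block (25 at 20) → 80 left.
Retrain/first (17): +35 → 45 left.
45 remain; put them into Scale second at 13.
Total = 20×25 + 17×35 + 13×45 = 1680.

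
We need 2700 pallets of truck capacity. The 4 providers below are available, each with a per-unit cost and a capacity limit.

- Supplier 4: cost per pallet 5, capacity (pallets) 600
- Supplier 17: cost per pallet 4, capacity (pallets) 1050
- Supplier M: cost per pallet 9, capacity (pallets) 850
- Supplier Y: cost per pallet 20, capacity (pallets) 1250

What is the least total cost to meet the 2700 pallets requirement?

18850

Fill from the cheapest provider first.
Supplier 17 (4): use full 1050 ; 1650 pallets to go.
Supplier 4 at 5: take all 600 pallets ; 1050 still needed.
Take 850 from Supplier M at 9 ; need 200 more.
Supplier Y (20): take the remaining 200 ; done.
Cost = 1050×4 + 600×5 + 850×9 + 200×20 = 18850.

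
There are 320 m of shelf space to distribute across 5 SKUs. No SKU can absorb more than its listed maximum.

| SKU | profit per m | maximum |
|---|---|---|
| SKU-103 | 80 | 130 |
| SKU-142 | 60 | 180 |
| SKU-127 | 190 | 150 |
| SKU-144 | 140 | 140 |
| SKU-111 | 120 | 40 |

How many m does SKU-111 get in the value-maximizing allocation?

Rank by profit per m: SKU-127 190 > SKU-144 140 > SKU-111 120 > SKU-103 80 > SKU-142 60.
SKU-127: +150 to 150 (cap) — 170 left.
SKU-144: +140 to 140 (cap) — 30 left.
SKU-111 has room for 40 but only 30 remain, so it gets 30.

30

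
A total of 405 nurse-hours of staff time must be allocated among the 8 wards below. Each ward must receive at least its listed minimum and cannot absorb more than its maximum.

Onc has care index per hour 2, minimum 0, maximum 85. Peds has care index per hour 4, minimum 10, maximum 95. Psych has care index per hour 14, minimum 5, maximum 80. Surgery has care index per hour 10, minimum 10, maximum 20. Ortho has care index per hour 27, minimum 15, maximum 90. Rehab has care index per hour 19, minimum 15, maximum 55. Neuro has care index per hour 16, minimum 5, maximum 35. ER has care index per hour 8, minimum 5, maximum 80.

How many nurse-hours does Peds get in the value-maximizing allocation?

Meeting every minimum uses 0+10+5+10+15+15+5+5 = 65 nurse-hours, leaving 340.
Highest care index per hour first: Ortho 27 > Rehab 19 > Neuro 16 > Psych 14 > Surgery 10 > ER 8 > Peds 4 > Onc 2.
Ortho: +75 to 90 (cap) → 265 left.
Give Rehab 40 more to hit its cap of 55 → 225 left.
Give Neuro 30 more to hit its cap of 35 → 195 left.
Give Psych 75 more to hit its cap of 80 → 120 left.
Surgery takes 10 more to reach its cap of 20 → 110 left.
ER: +75 to 80 (cap) → 35 left.
Only 35 left; Peds takes them to reach 45.

45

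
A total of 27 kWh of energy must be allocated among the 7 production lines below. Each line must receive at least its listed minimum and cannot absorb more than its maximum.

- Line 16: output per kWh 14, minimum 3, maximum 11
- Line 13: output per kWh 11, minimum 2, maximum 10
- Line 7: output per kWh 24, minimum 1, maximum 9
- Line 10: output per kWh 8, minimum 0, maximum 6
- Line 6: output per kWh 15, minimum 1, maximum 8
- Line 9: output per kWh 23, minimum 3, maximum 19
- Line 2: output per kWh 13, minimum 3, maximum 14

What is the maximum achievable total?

Meeting every minimum uses 3+2+1+0+1+3+3 = 13 kWh, leaving 14.
Rank by output per kWh: Line 7 24 > Line 9 23 > Line 6 15 > Line 16 14 > Line 2 13 > Line 13 11 > Line 10 8.
Give Line 7 8 more to hit its cap of 9 → 6 left.
Only 6 left; Line 9 takes them to reach 9.
Total = 14×3 + 11×2 + 24×9 + 15×1 + 23×9 + 13×3 = 541.

541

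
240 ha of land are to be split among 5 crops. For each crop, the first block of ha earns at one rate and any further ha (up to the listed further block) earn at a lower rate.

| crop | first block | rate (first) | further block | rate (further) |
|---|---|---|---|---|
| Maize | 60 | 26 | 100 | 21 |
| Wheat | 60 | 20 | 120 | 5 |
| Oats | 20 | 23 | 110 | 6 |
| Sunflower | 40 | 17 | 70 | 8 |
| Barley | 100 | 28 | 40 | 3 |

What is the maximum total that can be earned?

Rank every tier by rate: Barley/first 28 > Maize/first 26 > Oats/first 23 > Maize/second 21 > Wheat/first 20 > Sunflower/first 17 > Sunflower/second 8 > Oats/second 6 > Wheat/second 5 > Barley/second 3.
Barley first at 28: fill all 100 ; 140 left.
Maize/first (26): +60 ; 80 left.
Oats/first (23): +20 ; 60 left.
Maize/second: +60 of 100 at 21; pool empty.
Total = 28×100 + 26×60 + 23×20 + 21×60 = 6080.

6080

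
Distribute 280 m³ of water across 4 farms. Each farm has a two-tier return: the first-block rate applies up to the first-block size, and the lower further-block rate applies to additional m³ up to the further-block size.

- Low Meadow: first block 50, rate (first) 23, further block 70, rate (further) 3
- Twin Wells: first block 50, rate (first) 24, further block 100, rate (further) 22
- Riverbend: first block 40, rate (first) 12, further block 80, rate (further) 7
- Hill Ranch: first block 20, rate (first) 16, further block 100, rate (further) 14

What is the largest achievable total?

5710

Order all 8 blocks by rate: Twin Wells/first 24 > Low Meadow/first 23 > Twin Wells/second 22 > Hill Ranch/first 16 > Hill Ranch/second 14 > Riverbend/first 12 > Riverbend/second 7 > Low Meadow/second 3.
Twin Wells first at 24: fill all 50 → 230 left.
Low Meadow/first (23): +50 → 180 left.
Fill Twin Wells second block (100 at 22) → 80 left.
Fill Hill Ranch first block (20 at 16) → 60 left.
Hill Ranch/second: +60 of 100 at 14; pool empty.
Total = 24×50 + 23×50 + 22×100 + 16×20 + 14×60 = 5710.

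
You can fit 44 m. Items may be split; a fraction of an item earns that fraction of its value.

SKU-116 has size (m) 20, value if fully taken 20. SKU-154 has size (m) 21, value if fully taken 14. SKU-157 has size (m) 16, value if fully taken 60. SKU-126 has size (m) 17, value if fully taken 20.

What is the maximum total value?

91

Sort by value density: SKU-157 60/16≈3.75, SKU-126 20/17≈1.18, SKU-116 20/20≈1, SKU-154 14/21≈0.667.
All 16 m of SKU-157 fit (value 60) — 28 remain.
Take all of SKU-126 (17 m, value 20) — 11 m left.
Only 11 m remain; take 11/20 of SKU-116 for value 20×11/20 = 11.
Total value = 91.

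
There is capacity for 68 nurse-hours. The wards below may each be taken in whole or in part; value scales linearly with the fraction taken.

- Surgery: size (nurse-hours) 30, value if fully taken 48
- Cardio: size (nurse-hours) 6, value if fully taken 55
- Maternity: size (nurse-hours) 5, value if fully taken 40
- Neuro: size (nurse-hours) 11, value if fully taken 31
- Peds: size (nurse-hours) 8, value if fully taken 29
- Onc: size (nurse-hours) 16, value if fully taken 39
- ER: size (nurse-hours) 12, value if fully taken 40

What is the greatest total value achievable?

Best value per unit of size first: Cardio 55/6≈9.17, Maternity 40/5≈8, Peds 29/8≈3.62, ER 40/12≈3.33, Neuro 31/11≈2.82, Onc 39/16≈2.44, Surgery 48/30≈1.6.
Cardio: take in full, 6 nurse-hours for value 55 ; 62 left.
Take all of Maternity (5 nurse-hours, value 40) ; 57 nurse-hours left.
Peds: take in full, 8 nurse-hours for value 29 ; 49 left.
ER: take in full, 12 nurse-hours for value 40 ; 37 left.
All 11 nurse-hours of Neuro fit (value 31) ; 26 remain.
Take all of Onc (16 nurse-hours, value 39) ; 10 nurse-hours left.
10 nurse-hours left: a 10/30 share of Surgery gives 48×10/30 = 16.
Total value = 250.

250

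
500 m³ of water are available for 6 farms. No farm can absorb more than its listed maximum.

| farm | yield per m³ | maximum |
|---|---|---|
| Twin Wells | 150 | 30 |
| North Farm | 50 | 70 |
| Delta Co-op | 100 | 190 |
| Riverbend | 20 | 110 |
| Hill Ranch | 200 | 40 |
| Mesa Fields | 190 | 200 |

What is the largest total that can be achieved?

Rank by yield per m³: Hill Ranch 200 > Mesa Fields 190 > Twin Wells 150 > Delta Co-op 100 > North Farm 50 > Riverbend 20.
Hill Ranch: +40 to 40 (cap) — 460 left.
Mesa Fields: +200 to 200 (cap) — 260 left.
Twin Wells: +30 to 30 (cap) — 230 left.
Give Delta Co-op 190 to hit its cap of 190 — 40 left.
North Farm: +40 (room for 70) → 40. Pool exhausted.
Total = 150×30 + 50×40 + 100×190 + 200×40 + 190×200 = 71500.

71500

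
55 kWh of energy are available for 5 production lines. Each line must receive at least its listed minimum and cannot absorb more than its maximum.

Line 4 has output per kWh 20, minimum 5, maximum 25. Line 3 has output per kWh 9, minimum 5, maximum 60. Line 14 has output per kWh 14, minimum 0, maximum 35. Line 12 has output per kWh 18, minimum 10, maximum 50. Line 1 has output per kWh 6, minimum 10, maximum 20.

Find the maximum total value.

875

Meeting every minimum uses 5+5+0+10+10 = 30 kWh, leaving 25.
Highest output per kWh first: Line 4 20 > Line 12 18 > Line 14 14 > Line 3 9 > Line 1 6.
Line 4: +20 to 25 (cap) → 5 left.
Line 12 has room for 40 more but only 5 remain, so it gets 15.
Total = 20×25 + 9×5 + 18×15 + 6×10 = 875.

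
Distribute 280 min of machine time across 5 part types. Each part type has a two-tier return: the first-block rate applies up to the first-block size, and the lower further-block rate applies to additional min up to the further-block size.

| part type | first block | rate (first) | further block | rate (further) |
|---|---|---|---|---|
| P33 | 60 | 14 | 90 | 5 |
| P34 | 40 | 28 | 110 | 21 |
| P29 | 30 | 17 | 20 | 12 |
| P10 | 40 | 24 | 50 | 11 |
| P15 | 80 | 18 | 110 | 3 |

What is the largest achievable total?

6000

Order all 10 blocks by rate: P34/T1 28 > P10/T1 24 > P34/T2 21 > P15/T1 18 > P29/T1 17 > P33/T1 14 > P29/T2 12 > P10/T2 11 > P33/T2 5 > P15/T2 3.
P34 T1 at 28: fill all 40 — 240 left.
Fill P10 T1 block (40 at 24) — 200 left.
P34 T2 at 21: fill all 110 — 90 left.
P15/T1 (18): +80 — 10 left.
10 remain; put them into P29 T1 at 17.
Total = 28×40 + 24×40 + 21×110 + 18×80 + 17×10 = 6000.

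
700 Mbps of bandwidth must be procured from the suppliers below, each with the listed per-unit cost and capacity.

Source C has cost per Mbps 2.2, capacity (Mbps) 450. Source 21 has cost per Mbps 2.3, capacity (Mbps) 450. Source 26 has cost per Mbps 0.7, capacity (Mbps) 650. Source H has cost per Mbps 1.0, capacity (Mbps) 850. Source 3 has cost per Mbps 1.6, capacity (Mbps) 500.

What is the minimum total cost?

Fill from the cheapest supplier first.
Source 26 (0.7): use full 650 → 50 Mbps to go.
Source H (1.0): take the remaining 50 → done.
Source 3, Source C, Source 21: unused.
Cost = 650×0.7 + 50×1.0 = 505.

505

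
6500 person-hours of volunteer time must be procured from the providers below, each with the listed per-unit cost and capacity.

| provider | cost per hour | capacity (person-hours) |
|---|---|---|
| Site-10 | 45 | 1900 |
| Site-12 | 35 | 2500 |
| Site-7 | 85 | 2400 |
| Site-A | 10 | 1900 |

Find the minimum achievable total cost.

Cheapest first:
Site-A at 10: take all 1900 person-hours — 4600 still needed.
Site-12 at 35: take all 2500 person-hours — 2100 still needed.
Take 1900 from Site-10 at 45 — need 200 more.
Site-7 at 85: take 200 of its 2400 — requirement met.
Cost = 1900×10 + 2500×35 + 1900×45 + 200×85 = 209000.

209000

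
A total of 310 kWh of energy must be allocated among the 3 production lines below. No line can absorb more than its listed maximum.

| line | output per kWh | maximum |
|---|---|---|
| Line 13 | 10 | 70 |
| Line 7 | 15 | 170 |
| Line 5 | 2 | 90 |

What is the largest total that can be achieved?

3390

Highest output per kWh first: Line 7 15 > Line 13 10 > Line 5 2.
Line 7: +170 to 170 (cap) ; 140 left.
Line 13 takes 70 to reach its cap of 70 ; 70 left.
Line 5 has room for 90 but only 70 remain, so it gets 70.
Total = 10×70 + 15×170 + 2×70 = 3390.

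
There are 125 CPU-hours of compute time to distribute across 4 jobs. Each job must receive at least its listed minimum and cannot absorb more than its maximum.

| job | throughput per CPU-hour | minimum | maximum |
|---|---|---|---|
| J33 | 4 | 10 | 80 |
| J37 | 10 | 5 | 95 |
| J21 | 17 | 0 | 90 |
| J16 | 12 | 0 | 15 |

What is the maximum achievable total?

Meeting every minimum uses 10+5+0+0 = 15 CPU-hours, leaving 110.
Highest throughput per CPU-hour first: J21 17 > J16 12 > J37 10 > J33 4.
J21 takes 90 more to reach its cap of 90 ; 20 left.
Give J16 15 more to hit its cap of 15 ; 5 left.
Only 5 left; J37 takes them to reach 10.
Total = 4×10 + 10×10 + 17×90 + 12×15 = 1850.

1850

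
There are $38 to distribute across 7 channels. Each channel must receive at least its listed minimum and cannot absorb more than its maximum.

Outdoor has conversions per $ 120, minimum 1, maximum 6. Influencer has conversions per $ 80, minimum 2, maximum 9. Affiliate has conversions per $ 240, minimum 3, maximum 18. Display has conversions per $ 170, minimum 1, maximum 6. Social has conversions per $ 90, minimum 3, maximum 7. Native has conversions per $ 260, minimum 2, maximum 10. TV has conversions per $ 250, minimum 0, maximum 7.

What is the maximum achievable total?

8430

Meeting every minimum uses 1+2+3+1+3+2+0 = 12 $, leaving 26.
Highest conversions per $ first: Native 260 > TV 250 > Affiliate 240 > Display 170 > Outdoor 120 > Social 90 > Influencer 80.
Give Native 8 more to hit its cap of 10 → 18 left.
Give TV 7 more to hit its cap of 7 → 11 left.
Affiliate has room for 15 more but only 11 remain, so it gets 14.
Total = 120×1 + 80×2 + 240×14 + 170×1 + 90×3 + 260×10 + 250×7 = 8430.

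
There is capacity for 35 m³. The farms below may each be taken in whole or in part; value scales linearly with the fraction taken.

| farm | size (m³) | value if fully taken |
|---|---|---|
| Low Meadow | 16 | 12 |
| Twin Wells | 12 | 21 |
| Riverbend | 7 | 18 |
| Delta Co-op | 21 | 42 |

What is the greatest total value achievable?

Rank by value-to-size ratio: Riverbend 18/7≈2.57, Delta Co-op 42/21≈2, Twin Wells 21/12≈1.75, Low Meadow 12/16≈0.75.
All 7 m³ of Riverbend fit (value 18) ; 28 remain.
Delta Co-op: take in full, 21 m³ for value 42 ; 7 left.
Only 7 m³ remain; take 7/12 of Twin Wells for value 21×7/12 = 12.25.
Total value = 72.25.

72.25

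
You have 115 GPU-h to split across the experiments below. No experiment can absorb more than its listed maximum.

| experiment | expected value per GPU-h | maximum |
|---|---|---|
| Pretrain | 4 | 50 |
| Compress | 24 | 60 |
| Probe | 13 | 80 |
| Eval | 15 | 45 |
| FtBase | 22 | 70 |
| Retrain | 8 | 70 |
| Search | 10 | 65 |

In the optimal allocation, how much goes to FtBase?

Highest expected value per GPU-h first: Compress 24 > FtBase 22 > Eval 15 > Probe 13 > Search 10 > Retrain 8 > Pretrain 4.
Give Compress 60 to hit its cap of 60 → 55 left.
Only 55 left; FtBase takes them to reach 55.

55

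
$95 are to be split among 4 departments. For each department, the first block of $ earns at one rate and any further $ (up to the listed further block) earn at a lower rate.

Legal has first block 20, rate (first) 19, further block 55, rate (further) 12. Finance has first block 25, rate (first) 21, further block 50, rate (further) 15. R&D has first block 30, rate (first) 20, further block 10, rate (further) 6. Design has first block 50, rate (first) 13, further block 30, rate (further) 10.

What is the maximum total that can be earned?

Treat each block as its own option and order by rate: Finance/T1 21 > R&D/T1 20 > Legal/T1 19 > Finance/T2 15 > Design/T1 13 > Legal/T2 12 > Design/T2 10 > R&D/T2 6.
Fill Finance T1 block (25 at 21) ; 70 left.
Fill R&D T1 block (30 at 20) ; 40 left.
Fill Legal T1 block (20 at 19) ; 20 left.
20 remain; put them into Finance T2 at 15.
Total = 21×25 + 20×30 + 19×20 + 15×20 = 1805.

1805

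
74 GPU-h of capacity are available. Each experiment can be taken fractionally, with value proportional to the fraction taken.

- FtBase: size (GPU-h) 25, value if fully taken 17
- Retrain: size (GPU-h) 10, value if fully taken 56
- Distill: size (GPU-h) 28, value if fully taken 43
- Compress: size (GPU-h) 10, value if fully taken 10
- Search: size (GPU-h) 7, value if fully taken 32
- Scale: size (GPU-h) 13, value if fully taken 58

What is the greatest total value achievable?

203.08

Sort by value density: Retrain 56/10≈5.6, Search 32/7≈4.57, Scale 58/13≈4.46, Distill 43/28≈1.54, Compress 10/10≈1, FtBase 17/25≈0.68.
Take all of Retrain (10 GPU-h, value 56) — 64 GPU-h left.
Take all of Search (7 GPU-h, value 32) — 57 GPU-h left.
Scale: take in full, 13 GPU-h for value 58 — 44 left.
All 28 GPU-h of Distill fit (value 43) — 16 remain.
Compress: take in full, 10 GPU-h for value 10 — 6 left.
Only 6 GPU-h remain; take 6/25 of FtBase for value 17×6/25 = 4.08.
Total value = 203.08.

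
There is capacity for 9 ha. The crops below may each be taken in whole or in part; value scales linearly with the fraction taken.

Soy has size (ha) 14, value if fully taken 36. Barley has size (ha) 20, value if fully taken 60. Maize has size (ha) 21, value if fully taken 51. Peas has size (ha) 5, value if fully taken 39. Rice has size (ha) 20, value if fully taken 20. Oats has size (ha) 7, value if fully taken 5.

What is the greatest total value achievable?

51

Sort by value density: Peas 39/5≈7.8, Barley 60/20≈3, Soy 36/14≈2.57, Maize 51/21≈2.43, Rice 20/20≈1, Oats 5/7≈0.714.
Peas: take in full, 5 ha for value 39 → 4 left.
4 ha left: a 4/20 share of Barley gives 60×4/20 = 12.
Total value = 51.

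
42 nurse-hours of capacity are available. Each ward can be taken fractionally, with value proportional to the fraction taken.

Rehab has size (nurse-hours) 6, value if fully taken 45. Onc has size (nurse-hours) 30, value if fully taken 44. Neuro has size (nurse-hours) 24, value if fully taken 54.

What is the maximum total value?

116.6

Sort by value density: Rehab 45/6≈7.5, Neuro 54/24≈2.25, Onc 44/30≈1.47.
Take all of Rehab (6 nurse-hours, value 45) ; 36 nurse-hours left.
Neuro: take in full, 24 nurse-hours for value 54 ; 12 left.
12 nurse-hours left: a 12/30 share of Onc gives 44×12/30 = 17.6.
Total value = 116.6.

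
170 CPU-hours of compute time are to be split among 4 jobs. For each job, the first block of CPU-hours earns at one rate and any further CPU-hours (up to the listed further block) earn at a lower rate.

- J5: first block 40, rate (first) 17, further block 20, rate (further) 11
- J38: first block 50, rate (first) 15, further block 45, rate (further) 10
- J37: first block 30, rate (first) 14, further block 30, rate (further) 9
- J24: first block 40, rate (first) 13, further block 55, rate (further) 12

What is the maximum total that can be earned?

Treat each block as its own option and order by rate: J5/tier1 17 > J38/tier1 15 > J37/tier1 14 > J24/tier1 13 > J24/tier2 12 > J5/tier2 11 > J38/tier2 10 > J37/tier2 9.
J5 tier1 at 17: fill all 40 — 130 left.
Fill J38 tier1 block (50 at 15) — 80 left.
Fill J37 tier1 block (30 at 14) — 50 left.
J24/tier1 (13): +40 — 10 left.
J24/tier2: +10 of 55 at 12; pool empty.
Total = 17×40 + 15×50 + 14×30 + 13×40 + 12×10 = 2490.

2490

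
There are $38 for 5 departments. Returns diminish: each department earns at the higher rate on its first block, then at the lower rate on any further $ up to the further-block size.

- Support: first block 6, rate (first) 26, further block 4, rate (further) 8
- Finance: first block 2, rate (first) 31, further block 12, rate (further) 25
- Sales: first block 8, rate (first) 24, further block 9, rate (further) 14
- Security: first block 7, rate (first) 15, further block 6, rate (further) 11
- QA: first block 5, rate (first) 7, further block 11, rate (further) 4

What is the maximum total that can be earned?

Treat each block as its own option and order by rate: Finance/first 31 > Support/first 26 > Finance/second 25 > Sales/first 24 > Security/first 15 > Sales/second 14 > Security/second 11 > Support/second 8 > QA/first 7 > QA/second 4.
Finance first at 31: fill all 2 — 36 left.
Support/first (26): +6 — 30 left.
Finance second at 25: fill all 12 — 18 left.
Fill Sales first block (8 at 24) — 10 left.
Security/first (15): +7 — 3 left.
3 remain; put them into Sales second at 14.
Total = 31×2 + 26×6 + 25×12 + 24×8 + 15×7 + 14×3 = 857.

857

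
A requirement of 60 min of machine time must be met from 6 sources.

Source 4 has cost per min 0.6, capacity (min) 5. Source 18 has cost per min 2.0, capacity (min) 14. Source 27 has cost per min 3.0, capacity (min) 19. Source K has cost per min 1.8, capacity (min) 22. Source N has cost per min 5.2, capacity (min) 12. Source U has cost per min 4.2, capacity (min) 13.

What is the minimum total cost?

Fill from the cheapest source first.
Take 5 from Source 4 at 0.6 ; need 55 more.
Source K at 1.8: take all 22 min ; 33 still needed.
Source 18 at 2.0: take all 14 min ; 19 still needed.
Source 27 (3.0): use full 19 ; 0 min to go.
Source U, Source N: unused.
Cost = 5×0.6 + 22×1.8 + 14×2.0 + 19×3.0 = 127.6.

127.6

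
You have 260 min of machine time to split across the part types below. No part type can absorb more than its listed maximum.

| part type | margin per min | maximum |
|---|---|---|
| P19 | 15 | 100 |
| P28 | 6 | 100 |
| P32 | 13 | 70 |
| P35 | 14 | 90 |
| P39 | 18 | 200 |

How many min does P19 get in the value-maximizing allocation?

Order the part types by margin per min: P39 18 > P19 15 > P35 14 > P32 13 > P28 6.
P39: +200 to 200 (cap) ; 60 left.
Only 60 left; P19 takes them to reach 60.

60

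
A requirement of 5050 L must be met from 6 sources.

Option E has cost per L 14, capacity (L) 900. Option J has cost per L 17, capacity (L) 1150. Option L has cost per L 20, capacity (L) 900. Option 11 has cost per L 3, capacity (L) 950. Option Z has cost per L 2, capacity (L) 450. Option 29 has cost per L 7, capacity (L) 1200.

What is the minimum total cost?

Fill from the cheapest source first.
Option Z at 2: take all 450 L — 4600 still needed.
Take 950 from Option 11 at 3 — need 3650 more.
Option 29 at 7: take all 1200 L — 2450 still needed.
Take 900 from Option E at 14 — need 1550 more.
Option J at 17: take all 1150 L — 400 still needed.
Option L (20): take the remaining 400 — done.
Cost = 450×2 + 950×3 + 1200×7 + 900×14 + 1150×17 + 400×20 = 52300.

52300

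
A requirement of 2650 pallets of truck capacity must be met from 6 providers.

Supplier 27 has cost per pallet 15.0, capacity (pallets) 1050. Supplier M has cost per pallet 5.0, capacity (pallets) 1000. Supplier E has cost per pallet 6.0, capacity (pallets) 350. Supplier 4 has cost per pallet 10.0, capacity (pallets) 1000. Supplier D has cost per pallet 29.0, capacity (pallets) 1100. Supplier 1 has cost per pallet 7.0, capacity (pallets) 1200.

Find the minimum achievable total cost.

16500

Cheapest first:
Supplier M at 5.0: take all 1000 pallets — 1650 still needed.
Supplier E (6.0): use full 350 — 1300 pallets to go.
Supplier 1 at 7.0: take all 1200 pallets — 100 still needed.
Supplier 4 at 10.0: take 100 of its 1000 — requirement met.
Supplier 27, Supplier D: unused.
Cost = 1000×5.0 + 350×6.0 + 1200×7.0 + 100×10.0 = 16500.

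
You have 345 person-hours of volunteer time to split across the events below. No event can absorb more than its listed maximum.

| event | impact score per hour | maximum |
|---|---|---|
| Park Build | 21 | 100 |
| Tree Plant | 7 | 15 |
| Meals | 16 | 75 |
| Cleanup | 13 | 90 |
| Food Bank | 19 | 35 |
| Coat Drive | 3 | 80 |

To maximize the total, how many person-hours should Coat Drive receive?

30

Highest impact score per hour first: Park Build 21 > Food Bank 19 > Meals 16 > Cleanup 13 > Tree Plant 7 > Coat Drive 3.
Give Park Build 100 to hit its cap of 100 — 245 left.
Give Food Bank 35 to hit its cap of 35 — 210 left.
Give Meals 75 to hit its cap of 75 — 135 left.
Give Cleanup 90 to hit its cap of 90 — 45 left.
Tree Plant takes 15 to reach its cap of 15 — 30 left.
Coat Drive: +30 (room for 80) → 30. Pool exhausted.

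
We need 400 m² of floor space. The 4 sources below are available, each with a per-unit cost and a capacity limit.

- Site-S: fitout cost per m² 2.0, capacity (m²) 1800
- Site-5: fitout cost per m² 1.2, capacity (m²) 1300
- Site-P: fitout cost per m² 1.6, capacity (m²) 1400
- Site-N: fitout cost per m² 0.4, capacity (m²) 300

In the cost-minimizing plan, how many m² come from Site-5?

Cheapest first:
Site-N (0.4): use full 300 → 100 m² to go.
Site-5 (1.2): take the remaining 100 → done.
Site-P, Site-S: unused.

100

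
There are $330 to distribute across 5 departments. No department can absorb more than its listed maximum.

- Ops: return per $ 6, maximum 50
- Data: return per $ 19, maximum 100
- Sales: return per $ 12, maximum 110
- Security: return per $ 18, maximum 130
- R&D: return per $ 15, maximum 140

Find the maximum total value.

Highest return per $ first: Data 19 > Security 18 > R&D 15 > Sales 12 > Ops 6.
Data: +100 to 100 (cap) → 230 left.
Security: +130 to 130 (cap) → 100 left.
Only 100 left; R&D takes them to reach 100.
Total = 19×100 + 18×130 + 15×100 = 5740.

5740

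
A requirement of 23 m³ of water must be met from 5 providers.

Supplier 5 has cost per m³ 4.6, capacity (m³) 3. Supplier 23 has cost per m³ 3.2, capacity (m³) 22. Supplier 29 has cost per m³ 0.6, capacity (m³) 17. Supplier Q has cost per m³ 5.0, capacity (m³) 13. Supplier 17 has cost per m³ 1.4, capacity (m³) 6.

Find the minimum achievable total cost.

Cheapest first:
Supplier 29 at 0.6: take all 17 m³ — 6 still needed.
Supplier 17 at 1.4: take all 6 m³ — 0 still needed.
Supplier 23, Supplier 5, Supplier Q: unused.
Cost = 17×0.6 + 6×1.4 = 18.6.

18.6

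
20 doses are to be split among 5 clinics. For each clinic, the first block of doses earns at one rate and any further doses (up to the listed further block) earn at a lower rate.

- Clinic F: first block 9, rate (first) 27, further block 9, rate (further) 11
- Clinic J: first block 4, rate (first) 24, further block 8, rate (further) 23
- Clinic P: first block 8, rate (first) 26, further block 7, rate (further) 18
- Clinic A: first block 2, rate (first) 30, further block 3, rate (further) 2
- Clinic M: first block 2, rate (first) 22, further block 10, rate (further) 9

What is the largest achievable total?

Treat each block as its own option and order by rate: Clinic A/T1 30 > Clinic F/T1 27 > Clinic P/T1 26 > Clinic J/T1 24 > Clinic J/T2 23 > Clinic M/T1 22 > Clinic P/T2 18 > Clinic F/T2 11 > Clinic M/T2 9 > Clinic A/T2 2.
Clinic A T1 at 30: fill all 2 ; 18 left.
Fill Clinic F T1 block (9 at 27) ; 9 left.
Fill Clinic P T1 block (8 at 26) ; 1 left.
Clinic J T1 at 24: only 1 left, fill 1.
Total = 30×2 + 27×9 + 26×8 + 24×1 = 535.

535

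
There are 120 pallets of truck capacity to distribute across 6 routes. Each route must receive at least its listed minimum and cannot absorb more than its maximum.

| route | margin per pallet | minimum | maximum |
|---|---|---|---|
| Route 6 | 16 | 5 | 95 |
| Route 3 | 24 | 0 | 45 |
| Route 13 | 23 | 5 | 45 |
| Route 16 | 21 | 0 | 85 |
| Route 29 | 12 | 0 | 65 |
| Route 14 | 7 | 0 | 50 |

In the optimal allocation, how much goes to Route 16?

Meeting every minimum uses 5+0+5+0+0+0 = 10 pallets, leaving 110.
Rank by margin per pallet: Route 3 24 > Route 13 23 > Route 16 21 > Route 6 16 > Route 29 12 > Route 14 7.
Route 3: +45 to 45 (cap) → 65 left.
Route 13 takes 40 more to reach its cap of 45 → 25 left.
Only 25 left; Route 16 takes them to reach 25.

25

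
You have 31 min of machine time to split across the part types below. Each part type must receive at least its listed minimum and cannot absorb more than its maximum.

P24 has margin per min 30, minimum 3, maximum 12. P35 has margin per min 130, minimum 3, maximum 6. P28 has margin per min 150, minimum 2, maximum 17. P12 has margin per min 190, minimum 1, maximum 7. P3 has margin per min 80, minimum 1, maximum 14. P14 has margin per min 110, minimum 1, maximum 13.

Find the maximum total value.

4400

Meeting every minimum uses 3+3+2+1+1+1 = 11 min, leaving 20.
Rank by margin per min: P12 190 > P28 150 > P35 130 > P14 110 > P3 80 > P24 30.
Give P12 6 more to hit its cap of 7 ; 14 left.
Only 14 left; P28 takes them to reach 16.
Total = 30×3 + 130×3 + 150×16 + 190×7 + 80×1 + 110×1 = 4400.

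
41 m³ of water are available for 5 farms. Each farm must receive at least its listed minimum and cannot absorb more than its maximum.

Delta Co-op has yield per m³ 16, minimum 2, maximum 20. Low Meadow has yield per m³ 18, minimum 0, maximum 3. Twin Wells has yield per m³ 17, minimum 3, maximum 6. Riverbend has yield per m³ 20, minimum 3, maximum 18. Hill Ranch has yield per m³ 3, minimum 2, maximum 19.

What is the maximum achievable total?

714

Meeting every minimum uses 2+0+3+3+2 = 10 m³, leaving 31.
Highest yield per m³ first: Riverbend 20 > Low Meadow 18 > Twin Wells 17 > Delta Co-op 16 > Hill Ranch 3.
Riverbend takes 15 more to reach its cap of 18 — 16 left.
Give Low Meadow 3 more to hit its cap of 3 — 13 left.
Twin Wells takes 3 more to reach its cap of 6 — 10 left.
Only 10 left; Delta Co-op takes them to reach 12.
Total = 16×12 + 18×3 + 17×6 + 20×18 + 3×2 = 714.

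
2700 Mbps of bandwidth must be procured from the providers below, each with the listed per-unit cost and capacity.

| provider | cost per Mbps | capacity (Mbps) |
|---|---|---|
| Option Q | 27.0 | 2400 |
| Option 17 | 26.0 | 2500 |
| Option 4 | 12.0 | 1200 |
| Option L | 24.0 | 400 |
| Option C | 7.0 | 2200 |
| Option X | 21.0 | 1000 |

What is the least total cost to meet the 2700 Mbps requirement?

Use providers in increasing cost order.
Take 2200 from Option C at 7.0 — need 500 more.
Option 4 (12.0): take the remaining 500 — done.
Option X, Option L, Option 17, Option Q: unused.
Cost = 2200×7.0 + 500×12.0 = 21400.

21400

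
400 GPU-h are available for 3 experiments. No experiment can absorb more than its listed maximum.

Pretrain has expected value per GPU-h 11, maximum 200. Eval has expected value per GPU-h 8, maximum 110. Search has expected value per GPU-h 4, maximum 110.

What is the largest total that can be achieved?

3440

Highest expected value per GPU-h first: Pretrain 11 > Eval 8 > Search 4.
Give Pretrain 200 to hit its cap of 200 — 200 left.
Eval: +110 to 110 (cap) — 90 left.
Search has room for 110 but only 90 remain, so it gets 90.
Total = 11×200 + 8×110 + 4×90 = 3440.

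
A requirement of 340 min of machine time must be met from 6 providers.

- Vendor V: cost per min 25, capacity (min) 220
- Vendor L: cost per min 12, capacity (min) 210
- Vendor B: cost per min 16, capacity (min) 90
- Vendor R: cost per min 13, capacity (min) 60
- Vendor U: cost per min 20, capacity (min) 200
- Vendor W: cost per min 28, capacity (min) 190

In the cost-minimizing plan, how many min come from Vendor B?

Use providers in increasing cost order.
Vendor L at 12: take all 210 min ; 130 still needed.
Take 60 from Vendor R at 13 ; need 70 more.
Take 70 from Vendor B at 16 to finish.
Vendor U, Vendor V, Vendor W: unused.

70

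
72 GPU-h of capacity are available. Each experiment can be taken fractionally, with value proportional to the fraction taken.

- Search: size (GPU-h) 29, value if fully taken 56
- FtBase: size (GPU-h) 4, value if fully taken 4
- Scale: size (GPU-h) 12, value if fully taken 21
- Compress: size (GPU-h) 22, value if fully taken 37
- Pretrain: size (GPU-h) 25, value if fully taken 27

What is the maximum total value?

123.72

Rank by value-to-size ratio: Search 56/29≈1.93, Scale 21/12≈1.75, Compress 37/22≈1.68, Pretrain 27/25≈1.08, FtBase 4/4≈1.
Take all of Search (29 GPU-h, value 56) — 43 GPU-h left.
Scale: take in full, 12 GPU-h for value 21 — 31 left.
Take all of Compress (22 GPU-h, value 37) — 9 GPU-h left.
9 GPU-h left: a 9/25 share of Pretrain gives 27×9/25 = 9.72.
Total value = 123.72.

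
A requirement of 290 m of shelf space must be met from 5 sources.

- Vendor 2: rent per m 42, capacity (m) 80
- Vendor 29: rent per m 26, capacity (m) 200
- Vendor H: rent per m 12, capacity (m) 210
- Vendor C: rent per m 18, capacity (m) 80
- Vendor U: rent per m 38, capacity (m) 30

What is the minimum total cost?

3960

Fill from the cheapest source first.
Vendor H at 12: take all 210 m — 80 still needed.
Vendor C at 18: take all 80 m — 0 still needed.
Vendor 29, Vendor U, Vendor 2: unused.
Cost = 210×12 + 80×18 = 3960.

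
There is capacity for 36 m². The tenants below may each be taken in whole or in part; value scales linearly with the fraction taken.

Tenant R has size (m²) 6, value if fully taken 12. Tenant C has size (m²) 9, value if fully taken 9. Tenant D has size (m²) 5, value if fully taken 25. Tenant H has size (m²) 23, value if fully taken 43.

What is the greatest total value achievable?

82

Rank by value-to-size ratio: Tenant D 25/5≈5, Tenant R 12/6≈2, Tenant H 43/23≈1.87, Tenant C 9/9≈1.
Take all of Tenant D (5 m², value 25) — 31 m² left.
Take all of Tenant R (6 m², value 12) — 25 m² left.
Tenant H: take in full, 23 m² for value 43 — 2 left.
Fill the last 2 m² with part of Tenant C: 2/9 of it earns 2.
Total value = 82.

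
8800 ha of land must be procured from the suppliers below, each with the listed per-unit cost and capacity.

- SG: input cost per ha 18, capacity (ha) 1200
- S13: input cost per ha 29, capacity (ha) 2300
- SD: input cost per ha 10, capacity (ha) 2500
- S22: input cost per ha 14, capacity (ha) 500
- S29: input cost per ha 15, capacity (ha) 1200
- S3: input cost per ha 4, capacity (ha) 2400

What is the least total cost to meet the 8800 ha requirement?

Use suppliers in increasing cost order.
S3 at 4: take all 2400 ha — 6400 still needed.
SD (10): use full 2500 — 3900 ha to go.
S22 at 14: take all 500 ha — 3400 still needed.
S29 (15): use full 1200 — 2200 ha to go.
SG at 18: take all 1200 ha — 1000 still needed.
Take 1000 from S13 at 29 to finish.
Cost = 2400×4 + 2500×10 + 500×14 + 1200×15 + 1200×18 + 1000×29 = 110200.

110200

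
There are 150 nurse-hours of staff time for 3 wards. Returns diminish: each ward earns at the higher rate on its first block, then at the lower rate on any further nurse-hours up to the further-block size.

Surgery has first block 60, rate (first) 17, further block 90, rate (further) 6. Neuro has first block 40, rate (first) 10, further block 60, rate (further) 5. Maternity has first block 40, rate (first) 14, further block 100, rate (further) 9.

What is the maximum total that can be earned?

Rank every tier by rate: Surgery/T1 17 > Maternity/T1 14 > Neuro/T1 10 > Maternity/T2 9 > Surgery/T2 6 > Neuro/T2 5.
Surgery T1 at 17: fill all 60 — 90 left.
Maternity T1 at 14: fill all 40 — 50 left.
Neuro/T1 (10): +40 — 10 left.
Maternity T2 at 9: only 10 left, fill 10.
Total = 17×60 + 14×40 + 10×40 + 9×10 = 2070.

2070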